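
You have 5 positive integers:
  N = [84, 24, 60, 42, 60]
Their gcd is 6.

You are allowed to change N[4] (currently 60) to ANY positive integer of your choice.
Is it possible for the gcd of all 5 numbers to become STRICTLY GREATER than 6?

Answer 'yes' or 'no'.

Current gcd = 6
gcd of all OTHER numbers (without N[4]=60): gcd([84, 24, 60, 42]) = 6
The new gcd after any change is gcd(6, new_value).
This can be at most 6.
Since 6 = old gcd 6, the gcd can only stay the same or decrease.

Answer: no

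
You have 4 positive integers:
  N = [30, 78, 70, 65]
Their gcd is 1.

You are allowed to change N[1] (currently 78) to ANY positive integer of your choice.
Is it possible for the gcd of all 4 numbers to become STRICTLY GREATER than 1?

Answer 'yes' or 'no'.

Current gcd = 1
gcd of all OTHER numbers (without N[1]=78): gcd([30, 70, 65]) = 5
The new gcd after any change is gcd(5, new_value).
This can be at most 5.
Since 5 > old gcd 1, the gcd CAN increase (e.g., set N[1] = 5).

Answer: yes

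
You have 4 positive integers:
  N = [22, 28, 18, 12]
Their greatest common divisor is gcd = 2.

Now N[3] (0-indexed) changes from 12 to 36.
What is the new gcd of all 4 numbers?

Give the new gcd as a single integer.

Answer: 2

Derivation:
Numbers: [22, 28, 18, 12], gcd = 2
Change: index 3, 12 -> 36
gcd of the OTHER numbers (without index 3): gcd([22, 28, 18]) = 2
New gcd = gcd(g_others, new_val) = gcd(2, 36) = 2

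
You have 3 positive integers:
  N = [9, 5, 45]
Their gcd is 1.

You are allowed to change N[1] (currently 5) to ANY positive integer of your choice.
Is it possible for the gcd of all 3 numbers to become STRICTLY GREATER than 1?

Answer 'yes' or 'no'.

Current gcd = 1
gcd of all OTHER numbers (without N[1]=5): gcd([9, 45]) = 9
The new gcd after any change is gcd(9, new_value).
This can be at most 9.
Since 9 > old gcd 1, the gcd CAN increase (e.g., set N[1] = 9).

Answer: yes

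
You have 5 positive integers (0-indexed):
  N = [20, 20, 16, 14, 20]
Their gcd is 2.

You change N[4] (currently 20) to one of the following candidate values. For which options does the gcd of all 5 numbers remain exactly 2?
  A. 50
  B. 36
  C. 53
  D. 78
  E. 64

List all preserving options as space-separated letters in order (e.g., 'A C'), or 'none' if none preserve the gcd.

Old gcd = 2; gcd of others (without N[4]) = 2
New gcd for candidate v: gcd(2, v). Preserves old gcd iff gcd(2, v) = 2.
  Option A: v=50, gcd(2,50)=2 -> preserves
  Option B: v=36, gcd(2,36)=2 -> preserves
  Option C: v=53, gcd(2,53)=1 -> changes
  Option D: v=78, gcd(2,78)=2 -> preserves
  Option E: v=64, gcd(2,64)=2 -> preserves

Answer: A B D E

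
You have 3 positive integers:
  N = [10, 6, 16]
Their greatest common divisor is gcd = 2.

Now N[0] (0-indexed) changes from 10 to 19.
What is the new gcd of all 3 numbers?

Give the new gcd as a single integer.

Numbers: [10, 6, 16], gcd = 2
Change: index 0, 10 -> 19
gcd of the OTHER numbers (without index 0): gcd([6, 16]) = 2
New gcd = gcd(g_others, new_val) = gcd(2, 19) = 1

Answer: 1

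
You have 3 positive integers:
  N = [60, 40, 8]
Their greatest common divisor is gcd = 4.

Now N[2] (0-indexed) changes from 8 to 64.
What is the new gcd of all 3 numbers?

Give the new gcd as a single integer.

Answer: 4

Derivation:
Numbers: [60, 40, 8], gcd = 4
Change: index 2, 8 -> 64
gcd of the OTHER numbers (without index 2): gcd([60, 40]) = 20
New gcd = gcd(g_others, new_val) = gcd(20, 64) = 4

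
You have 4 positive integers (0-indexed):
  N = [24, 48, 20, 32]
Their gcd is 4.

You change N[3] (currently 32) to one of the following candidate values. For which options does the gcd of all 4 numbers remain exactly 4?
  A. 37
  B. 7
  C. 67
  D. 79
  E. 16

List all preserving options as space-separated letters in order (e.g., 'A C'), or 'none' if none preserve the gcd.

Answer: E

Derivation:
Old gcd = 4; gcd of others (without N[3]) = 4
New gcd for candidate v: gcd(4, v). Preserves old gcd iff gcd(4, v) = 4.
  Option A: v=37, gcd(4,37)=1 -> changes
  Option B: v=7, gcd(4,7)=1 -> changes
  Option C: v=67, gcd(4,67)=1 -> changes
  Option D: v=79, gcd(4,79)=1 -> changes
  Option E: v=16, gcd(4,16)=4 -> preserves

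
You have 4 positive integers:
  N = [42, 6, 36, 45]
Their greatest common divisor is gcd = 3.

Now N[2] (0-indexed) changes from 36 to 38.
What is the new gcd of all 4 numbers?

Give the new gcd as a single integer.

Numbers: [42, 6, 36, 45], gcd = 3
Change: index 2, 36 -> 38
gcd of the OTHER numbers (without index 2): gcd([42, 6, 45]) = 3
New gcd = gcd(g_others, new_val) = gcd(3, 38) = 1

Answer: 1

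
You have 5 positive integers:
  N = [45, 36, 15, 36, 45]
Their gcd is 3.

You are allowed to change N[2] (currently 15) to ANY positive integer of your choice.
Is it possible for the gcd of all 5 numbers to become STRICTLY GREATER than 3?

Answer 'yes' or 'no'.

Current gcd = 3
gcd of all OTHER numbers (without N[2]=15): gcd([45, 36, 36, 45]) = 9
The new gcd after any change is gcd(9, new_value).
This can be at most 9.
Since 9 > old gcd 3, the gcd CAN increase (e.g., set N[2] = 9).

Answer: yes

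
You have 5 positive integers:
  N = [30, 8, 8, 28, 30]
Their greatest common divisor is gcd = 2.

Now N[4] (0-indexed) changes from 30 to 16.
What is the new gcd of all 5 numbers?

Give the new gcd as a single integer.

Numbers: [30, 8, 8, 28, 30], gcd = 2
Change: index 4, 30 -> 16
gcd of the OTHER numbers (without index 4): gcd([30, 8, 8, 28]) = 2
New gcd = gcd(g_others, new_val) = gcd(2, 16) = 2

Answer: 2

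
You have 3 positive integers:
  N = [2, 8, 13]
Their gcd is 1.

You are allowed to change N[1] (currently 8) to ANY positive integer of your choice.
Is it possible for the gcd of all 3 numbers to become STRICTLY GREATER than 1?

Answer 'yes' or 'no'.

Current gcd = 1
gcd of all OTHER numbers (without N[1]=8): gcd([2, 13]) = 1
The new gcd after any change is gcd(1, new_value).
This can be at most 1.
Since 1 = old gcd 1, the gcd can only stay the same or decrease.

Answer: no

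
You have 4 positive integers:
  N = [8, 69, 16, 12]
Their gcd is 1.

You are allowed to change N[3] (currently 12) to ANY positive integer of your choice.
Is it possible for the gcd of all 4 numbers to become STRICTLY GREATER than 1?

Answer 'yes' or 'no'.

Answer: no

Derivation:
Current gcd = 1
gcd of all OTHER numbers (without N[3]=12): gcd([8, 69, 16]) = 1
The new gcd after any change is gcd(1, new_value).
This can be at most 1.
Since 1 = old gcd 1, the gcd can only stay the same or decrease.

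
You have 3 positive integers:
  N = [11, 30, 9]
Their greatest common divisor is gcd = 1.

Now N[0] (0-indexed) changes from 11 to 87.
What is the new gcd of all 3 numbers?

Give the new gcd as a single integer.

Numbers: [11, 30, 9], gcd = 1
Change: index 0, 11 -> 87
gcd of the OTHER numbers (without index 0): gcd([30, 9]) = 3
New gcd = gcd(g_others, new_val) = gcd(3, 87) = 3

Answer: 3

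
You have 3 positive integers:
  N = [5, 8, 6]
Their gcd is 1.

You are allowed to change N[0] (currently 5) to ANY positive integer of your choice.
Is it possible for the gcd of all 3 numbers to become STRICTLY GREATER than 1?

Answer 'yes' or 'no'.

Answer: yes

Derivation:
Current gcd = 1
gcd of all OTHER numbers (without N[0]=5): gcd([8, 6]) = 2
The new gcd after any change is gcd(2, new_value).
This can be at most 2.
Since 2 > old gcd 1, the gcd CAN increase (e.g., set N[0] = 2).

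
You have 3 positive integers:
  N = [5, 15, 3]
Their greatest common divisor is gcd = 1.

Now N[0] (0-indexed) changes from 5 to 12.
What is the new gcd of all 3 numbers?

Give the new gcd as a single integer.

Numbers: [5, 15, 3], gcd = 1
Change: index 0, 5 -> 12
gcd of the OTHER numbers (without index 0): gcd([15, 3]) = 3
New gcd = gcd(g_others, new_val) = gcd(3, 12) = 3

Answer: 3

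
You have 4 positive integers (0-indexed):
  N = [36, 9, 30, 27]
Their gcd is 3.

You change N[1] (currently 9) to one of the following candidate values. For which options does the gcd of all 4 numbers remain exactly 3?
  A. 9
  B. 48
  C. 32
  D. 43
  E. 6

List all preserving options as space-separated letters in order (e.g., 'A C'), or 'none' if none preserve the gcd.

Old gcd = 3; gcd of others (without N[1]) = 3
New gcd for candidate v: gcd(3, v). Preserves old gcd iff gcd(3, v) = 3.
  Option A: v=9, gcd(3,9)=3 -> preserves
  Option B: v=48, gcd(3,48)=3 -> preserves
  Option C: v=32, gcd(3,32)=1 -> changes
  Option D: v=43, gcd(3,43)=1 -> changes
  Option E: v=6, gcd(3,6)=3 -> preserves

Answer: A B E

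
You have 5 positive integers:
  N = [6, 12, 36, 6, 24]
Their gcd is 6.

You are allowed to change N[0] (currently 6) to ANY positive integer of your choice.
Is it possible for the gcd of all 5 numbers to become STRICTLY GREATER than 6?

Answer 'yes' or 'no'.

Answer: no

Derivation:
Current gcd = 6
gcd of all OTHER numbers (without N[0]=6): gcd([12, 36, 6, 24]) = 6
The new gcd after any change is gcd(6, new_value).
This can be at most 6.
Since 6 = old gcd 6, the gcd can only stay the same or decrease.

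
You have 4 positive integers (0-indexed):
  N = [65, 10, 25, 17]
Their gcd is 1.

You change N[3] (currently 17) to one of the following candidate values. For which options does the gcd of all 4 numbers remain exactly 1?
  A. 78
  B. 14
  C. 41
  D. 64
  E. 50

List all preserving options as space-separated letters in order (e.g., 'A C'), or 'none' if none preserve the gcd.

Answer: A B C D

Derivation:
Old gcd = 1; gcd of others (without N[3]) = 5
New gcd for candidate v: gcd(5, v). Preserves old gcd iff gcd(5, v) = 1.
  Option A: v=78, gcd(5,78)=1 -> preserves
  Option B: v=14, gcd(5,14)=1 -> preserves
  Option C: v=41, gcd(5,41)=1 -> preserves
  Option D: v=64, gcd(5,64)=1 -> preserves
  Option E: v=50, gcd(5,50)=5 -> changes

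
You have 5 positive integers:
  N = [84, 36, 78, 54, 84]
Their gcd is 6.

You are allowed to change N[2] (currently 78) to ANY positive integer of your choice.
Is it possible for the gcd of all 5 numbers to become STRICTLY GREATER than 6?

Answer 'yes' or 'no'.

Current gcd = 6
gcd of all OTHER numbers (without N[2]=78): gcd([84, 36, 54, 84]) = 6
The new gcd after any change is gcd(6, new_value).
This can be at most 6.
Since 6 = old gcd 6, the gcd can only stay the same or decrease.

Answer: no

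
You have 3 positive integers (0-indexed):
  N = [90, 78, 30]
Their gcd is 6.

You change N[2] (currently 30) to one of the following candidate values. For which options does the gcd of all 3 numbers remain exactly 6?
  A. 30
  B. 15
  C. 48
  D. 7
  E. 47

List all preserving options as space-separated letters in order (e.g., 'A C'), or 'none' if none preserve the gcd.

Old gcd = 6; gcd of others (without N[2]) = 6
New gcd for candidate v: gcd(6, v). Preserves old gcd iff gcd(6, v) = 6.
  Option A: v=30, gcd(6,30)=6 -> preserves
  Option B: v=15, gcd(6,15)=3 -> changes
  Option C: v=48, gcd(6,48)=6 -> preserves
  Option D: v=7, gcd(6,7)=1 -> changes
  Option E: v=47, gcd(6,47)=1 -> changes

Answer: A C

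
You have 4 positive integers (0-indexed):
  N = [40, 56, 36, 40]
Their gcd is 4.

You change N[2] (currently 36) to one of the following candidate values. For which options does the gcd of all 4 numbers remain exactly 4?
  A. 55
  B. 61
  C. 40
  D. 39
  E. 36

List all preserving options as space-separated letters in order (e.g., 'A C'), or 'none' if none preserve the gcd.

Old gcd = 4; gcd of others (without N[2]) = 8
New gcd for candidate v: gcd(8, v). Preserves old gcd iff gcd(8, v) = 4.
  Option A: v=55, gcd(8,55)=1 -> changes
  Option B: v=61, gcd(8,61)=1 -> changes
  Option C: v=40, gcd(8,40)=8 -> changes
  Option D: v=39, gcd(8,39)=1 -> changes
  Option E: v=36, gcd(8,36)=4 -> preserves

Answer: E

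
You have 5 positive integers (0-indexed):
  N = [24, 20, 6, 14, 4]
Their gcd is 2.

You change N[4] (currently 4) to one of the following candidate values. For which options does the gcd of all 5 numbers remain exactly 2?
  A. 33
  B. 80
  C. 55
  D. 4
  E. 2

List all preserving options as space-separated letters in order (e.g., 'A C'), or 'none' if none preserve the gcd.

Old gcd = 2; gcd of others (without N[4]) = 2
New gcd for candidate v: gcd(2, v). Preserves old gcd iff gcd(2, v) = 2.
  Option A: v=33, gcd(2,33)=1 -> changes
  Option B: v=80, gcd(2,80)=2 -> preserves
  Option C: v=55, gcd(2,55)=1 -> changes
  Option D: v=4, gcd(2,4)=2 -> preserves
  Option E: v=2, gcd(2,2)=2 -> preserves

Answer: B D E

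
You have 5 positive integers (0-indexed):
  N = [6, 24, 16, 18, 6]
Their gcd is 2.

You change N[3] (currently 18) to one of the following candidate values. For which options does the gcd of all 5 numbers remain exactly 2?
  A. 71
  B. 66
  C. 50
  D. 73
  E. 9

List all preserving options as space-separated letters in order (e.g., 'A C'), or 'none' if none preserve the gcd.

Old gcd = 2; gcd of others (without N[3]) = 2
New gcd for candidate v: gcd(2, v). Preserves old gcd iff gcd(2, v) = 2.
  Option A: v=71, gcd(2,71)=1 -> changes
  Option B: v=66, gcd(2,66)=2 -> preserves
  Option C: v=50, gcd(2,50)=2 -> preserves
  Option D: v=73, gcd(2,73)=1 -> changes
  Option E: v=9, gcd(2,9)=1 -> changes

Answer: B C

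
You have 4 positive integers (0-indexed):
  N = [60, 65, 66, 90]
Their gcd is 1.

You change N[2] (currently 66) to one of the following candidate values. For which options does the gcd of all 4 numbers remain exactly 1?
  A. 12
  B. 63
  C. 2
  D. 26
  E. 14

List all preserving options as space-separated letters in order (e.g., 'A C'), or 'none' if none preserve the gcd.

Answer: A B C D E

Derivation:
Old gcd = 1; gcd of others (without N[2]) = 5
New gcd for candidate v: gcd(5, v). Preserves old gcd iff gcd(5, v) = 1.
  Option A: v=12, gcd(5,12)=1 -> preserves
  Option B: v=63, gcd(5,63)=1 -> preserves
  Option C: v=2, gcd(5,2)=1 -> preserves
  Option D: v=26, gcd(5,26)=1 -> preserves
  Option E: v=14, gcd(5,14)=1 -> preserves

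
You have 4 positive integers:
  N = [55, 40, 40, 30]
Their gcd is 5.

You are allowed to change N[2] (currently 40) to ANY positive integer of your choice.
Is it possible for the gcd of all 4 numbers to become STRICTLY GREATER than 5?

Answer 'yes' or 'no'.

Current gcd = 5
gcd of all OTHER numbers (without N[2]=40): gcd([55, 40, 30]) = 5
The new gcd after any change is gcd(5, new_value).
This can be at most 5.
Since 5 = old gcd 5, the gcd can only stay the same or decrease.

Answer: no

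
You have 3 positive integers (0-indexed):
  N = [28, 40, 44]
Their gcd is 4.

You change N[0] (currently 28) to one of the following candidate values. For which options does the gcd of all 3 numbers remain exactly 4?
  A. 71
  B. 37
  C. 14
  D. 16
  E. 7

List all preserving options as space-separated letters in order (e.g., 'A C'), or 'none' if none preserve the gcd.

Answer: D

Derivation:
Old gcd = 4; gcd of others (without N[0]) = 4
New gcd for candidate v: gcd(4, v). Preserves old gcd iff gcd(4, v) = 4.
  Option A: v=71, gcd(4,71)=1 -> changes
  Option B: v=37, gcd(4,37)=1 -> changes
  Option C: v=14, gcd(4,14)=2 -> changes
  Option D: v=16, gcd(4,16)=4 -> preserves
  Option E: v=7, gcd(4,7)=1 -> changes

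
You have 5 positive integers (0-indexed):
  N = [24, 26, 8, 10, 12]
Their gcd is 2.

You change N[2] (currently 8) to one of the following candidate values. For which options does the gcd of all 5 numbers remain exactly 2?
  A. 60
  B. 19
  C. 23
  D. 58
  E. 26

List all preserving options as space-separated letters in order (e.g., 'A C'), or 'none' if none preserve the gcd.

Answer: A D E

Derivation:
Old gcd = 2; gcd of others (without N[2]) = 2
New gcd for candidate v: gcd(2, v). Preserves old gcd iff gcd(2, v) = 2.
  Option A: v=60, gcd(2,60)=2 -> preserves
  Option B: v=19, gcd(2,19)=1 -> changes
  Option C: v=23, gcd(2,23)=1 -> changes
  Option D: v=58, gcd(2,58)=2 -> preserves
  Option E: v=26, gcd(2,26)=2 -> preserves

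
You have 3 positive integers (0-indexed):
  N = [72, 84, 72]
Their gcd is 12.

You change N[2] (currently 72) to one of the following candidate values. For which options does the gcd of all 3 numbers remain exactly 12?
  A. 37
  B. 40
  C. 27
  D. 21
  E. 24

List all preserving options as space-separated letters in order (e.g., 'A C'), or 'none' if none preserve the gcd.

Answer: E

Derivation:
Old gcd = 12; gcd of others (without N[2]) = 12
New gcd for candidate v: gcd(12, v). Preserves old gcd iff gcd(12, v) = 12.
  Option A: v=37, gcd(12,37)=1 -> changes
  Option B: v=40, gcd(12,40)=4 -> changes
  Option C: v=27, gcd(12,27)=3 -> changes
  Option D: v=21, gcd(12,21)=3 -> changes
  Option E: v=24, gcd(12,24)=12 -> preserves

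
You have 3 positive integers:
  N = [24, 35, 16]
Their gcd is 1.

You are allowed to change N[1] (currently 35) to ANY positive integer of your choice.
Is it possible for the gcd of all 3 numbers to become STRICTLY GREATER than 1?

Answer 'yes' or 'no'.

Answer: yes

Derivation:
Current gcd = 1
gcd of all OTHER numbers (without N[1]=35): gcd([24, 16]) = 8
The new gcd after any change is gcd(8, new_value).
This can be at most 8.
Since 8 > old gcd 1, the gcd CAN increase (e.g., set N[1] = 8).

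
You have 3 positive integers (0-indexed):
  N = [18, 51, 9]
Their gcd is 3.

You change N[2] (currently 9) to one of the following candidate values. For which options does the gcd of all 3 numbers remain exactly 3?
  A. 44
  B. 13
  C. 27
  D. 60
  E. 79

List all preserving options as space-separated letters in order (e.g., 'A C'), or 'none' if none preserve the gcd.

Answer: C D

Derivation:
Old gcd = 3; gcd of others (without N[2]) = 3
New gcd for candidate v: gcd(3, v). Preserves old gcd iff gcd(3, v) = 3.
  Option A: v=44, gcd(3,44)=1 -> changes
  Option B: v=13, gcd(3,13)=1 -> changes
  Option C: v=27, gcd(3,27)=3 -> preserves
  Option D: v=60, gcd(3,60)=3 -> preserves
  Option E: v=79, gcd(3,79)=1 -> changes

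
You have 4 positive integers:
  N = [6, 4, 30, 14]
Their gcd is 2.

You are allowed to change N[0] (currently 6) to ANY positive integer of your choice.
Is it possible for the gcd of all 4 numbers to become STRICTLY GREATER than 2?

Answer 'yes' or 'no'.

Current gcd = 2
gcd of all OTHER numbers (without N[0]=6): gcd([4, 30, 14]) = 2
The new gcd after any change is gcd(2, new_value).
This can be at most 2.
Since 2 = old gcd 2, the gcd can only stay the same or decrease.

Answer: no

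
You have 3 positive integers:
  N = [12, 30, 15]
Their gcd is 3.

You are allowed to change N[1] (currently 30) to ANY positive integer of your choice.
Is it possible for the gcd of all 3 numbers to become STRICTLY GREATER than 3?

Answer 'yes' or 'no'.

Answer: no

Derivation:
Current gcd = 3
gcd of all OTHER numbers (without N[1]=30): gcd([12, 15]) = 3
The new gcd after any change is gcd(3, new_value).
This can be at most 3.
Since 3 = old gcd 3, the gcd can only stay the same or decrease.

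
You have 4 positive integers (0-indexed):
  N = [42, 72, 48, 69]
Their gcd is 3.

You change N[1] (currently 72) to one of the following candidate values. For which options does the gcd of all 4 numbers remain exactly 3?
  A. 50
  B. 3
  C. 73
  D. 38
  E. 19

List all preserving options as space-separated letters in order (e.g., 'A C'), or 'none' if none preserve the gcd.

Answer: B

Derivation:
Old gcd = 3; gcd of others (without N[1]) = 3
New gcd for candidate v: gcd(3, v). Preserves old gcd iff gcd(3, v) = 3.
  Option A: v=50, gcd(3,50)=1 -> changes
  Option B: v=3, gcd(3,3)=3 -> preserves
  Option C: v=73, gcd(3,73)=1 -> changes
  Option D: v=38, gcd(3,38)=1 -> changes
  Option E: v=19, gcd(3,19)=1 -> changes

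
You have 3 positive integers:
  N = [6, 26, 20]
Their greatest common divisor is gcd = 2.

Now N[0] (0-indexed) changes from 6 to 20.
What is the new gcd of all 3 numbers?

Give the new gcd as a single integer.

Answer: 2

Derivation:
Numbers: [6, 26, 20], gcd = 2
Change: index 0, 6 -> 20
gcd of the OTHER numbers (without index 0): gcd([26, 20]) = 2
New gcd = gcd(g_others, new_val) = gcd(2, 20) = 2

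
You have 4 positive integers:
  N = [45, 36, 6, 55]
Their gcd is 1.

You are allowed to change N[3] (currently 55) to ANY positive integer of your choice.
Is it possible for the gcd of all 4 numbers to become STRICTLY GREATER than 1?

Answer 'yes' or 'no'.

Answer: yes

Derivation:
Current gcd = 1
gcd of all OTHER numbers (without N[3]=55): gcd([45, 36, 6]) = 3
The new gcd after any change is gcd(3, new_value).
This can be at most 3.
Since 3 > old gcd 1, the gcd CAN increase (e.g., set N[3] = 3).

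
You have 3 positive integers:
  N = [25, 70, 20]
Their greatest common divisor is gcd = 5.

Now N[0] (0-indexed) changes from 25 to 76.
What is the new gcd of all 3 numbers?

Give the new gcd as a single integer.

Answer: 2

Derivation:
Numbers: [25, 70, 20], gcd = 5
Change: index 0, 25 -> 76
gcd of the OTHER numbers (without index 0): gcd([70, 20]) = 10
New gcd = gcd(g_others, new_val) = gcd(10, 76) = 2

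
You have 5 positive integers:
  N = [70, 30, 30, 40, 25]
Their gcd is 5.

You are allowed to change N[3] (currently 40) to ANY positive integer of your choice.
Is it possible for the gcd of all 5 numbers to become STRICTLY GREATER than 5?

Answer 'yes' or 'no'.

Current gcd = 5
gcd of all OTHER numbers (without N[3]=40): gcd([70, 30, 30, 25]) = 5
The new gcd after any change is gcd(5, new_value).
This can be at most 5.
Since 5 = old gcd 5, the gcd can only stay the same or decrease.

Answer: no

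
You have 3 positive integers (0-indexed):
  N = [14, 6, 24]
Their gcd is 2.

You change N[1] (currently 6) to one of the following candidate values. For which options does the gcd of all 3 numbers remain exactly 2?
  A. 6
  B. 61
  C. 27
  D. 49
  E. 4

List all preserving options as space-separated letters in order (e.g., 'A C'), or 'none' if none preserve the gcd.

Old gcd = 2; gcd of others (without N[1]) = 2
New gcd for candidate v: gcd(2, v). Preserves old gcd iff gcd(2, v) = 2.
  Option A: v=6, gcd(2,6)=2 -> preserves
  Option B: v=61, gcd(2,61)=1 -> changes
  Option C: v=27, gcd(2,27)=1 -> changes
  Option D: v=49, gcd(2,49)=1 -> changes
  Option E: v=4, gcd(2,4)=2 -> preserves

Answer: A E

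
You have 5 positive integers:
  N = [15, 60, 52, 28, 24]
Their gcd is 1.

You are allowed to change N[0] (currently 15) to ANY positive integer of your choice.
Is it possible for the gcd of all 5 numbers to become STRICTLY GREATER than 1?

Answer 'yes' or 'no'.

Current gcd = 1
gcd of all OTHER numbers (without N[0]=15): gcd([60, 52, 28, 24]) = 4
The new gcd after any change is gcd(4, new_value).
This can be at most 4.
Since 4 > old gcd 1, the gcd CAN increase (e.g., set N[0] = 4).

Answer: yes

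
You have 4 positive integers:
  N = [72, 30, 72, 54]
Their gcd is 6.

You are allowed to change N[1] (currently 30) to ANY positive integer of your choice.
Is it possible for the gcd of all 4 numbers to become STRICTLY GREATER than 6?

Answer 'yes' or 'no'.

Current gcd = 6
gcd of all OTHER numbers (without N[1]=30): gcd([72, 72, 54]) = 18
The new gcd after any change is gcd(18, new_value).
This can be at most 18.
Since 18 > old gcd 6, the gcd CAN increase (e.g., set N[1] = 18).

Answer: yes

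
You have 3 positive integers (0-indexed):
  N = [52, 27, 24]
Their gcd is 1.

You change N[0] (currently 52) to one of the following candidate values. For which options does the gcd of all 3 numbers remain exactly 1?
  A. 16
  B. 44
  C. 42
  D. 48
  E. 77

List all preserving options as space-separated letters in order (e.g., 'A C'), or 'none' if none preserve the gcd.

Answer: A B E

Derivation:
Old gcd = 1; gcd of others (without N[0]) = 3
New gcd for candidate v: gcd(3, v). Preserves old gcd iff gcd(3, v) = 1.
  Option A: v=16, gcd(3,16)=1 -> preserves
  Option B: v=44, gcd(3,44)=1 -> preserves
  Option C: v=42, gcd(3,42)=3 -> changes
  Option D: v=48, gcd(3,48)=3 -> changes
  Option E: v=77, gcd(3,77)=1 -> preserves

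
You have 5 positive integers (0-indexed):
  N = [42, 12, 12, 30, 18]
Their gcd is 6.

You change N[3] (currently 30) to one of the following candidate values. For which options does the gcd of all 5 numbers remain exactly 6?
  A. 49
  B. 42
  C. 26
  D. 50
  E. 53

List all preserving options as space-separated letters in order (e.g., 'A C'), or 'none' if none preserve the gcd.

Answer: B

Derivation:
Old gcd = 6; gcd of others (without N[3]) = 6
New gcd for candidate v: gcd(6, v). Preserves old gcd iff gcd(6, v) = 6.
  Option A: v=49, gcd(6,49)=1 -> changes
  Option B: v=42, gcd(6,42)=6 -> preserves
  Option C: v=26, gcd(6,26)=2 -> changes
  Option D: v=50, gcd(6,50)=2 -> changes
  Option E: v=53, gcd(6,53)=1 -> changes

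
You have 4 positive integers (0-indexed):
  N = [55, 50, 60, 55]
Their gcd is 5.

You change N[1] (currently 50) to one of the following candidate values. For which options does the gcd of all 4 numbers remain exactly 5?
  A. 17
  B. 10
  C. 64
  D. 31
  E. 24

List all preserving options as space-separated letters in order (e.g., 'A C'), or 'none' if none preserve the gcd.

Answer: B

Derivation:
Old gcd = 5; gcd of others (without N[1]) = 5
New gcd for candidate v: gcd(5, v). Preserves old gcd iff gcd(5, v) = 5.
  Option A: v=17, gcd(5,17)=1 -> changes
  Option B: v=10, gcd(5,10)=5 -> preserves
  Option C: v=64, gcd(5,64)=1 -> changes
  Option D: v=31, gcd(5,31)=1 -> changes
  Option E: v=24, gcd(5,24)=1 -> changes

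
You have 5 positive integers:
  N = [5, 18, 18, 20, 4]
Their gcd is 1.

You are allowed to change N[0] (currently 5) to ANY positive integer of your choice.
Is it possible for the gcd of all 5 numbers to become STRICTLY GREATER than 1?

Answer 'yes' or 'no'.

Answer: yes

Derivation:
Current gcd = 1
gcd of all OTHER numbers (without N[0]=5): gcd([18, 18, 20, 4]) = 2
The new gcd after any change is gcd(2, new_value).
This can be at most 2.
Since 2 > old gcd 1, the gcd CAN increase (e.g., set N[0] = 2).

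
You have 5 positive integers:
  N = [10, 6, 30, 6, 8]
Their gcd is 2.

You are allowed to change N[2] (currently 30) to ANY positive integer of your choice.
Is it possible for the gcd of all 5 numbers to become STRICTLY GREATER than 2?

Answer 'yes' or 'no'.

Answer: no

Derivation:
Current gcd = 2
gcd of all OTHER numbers (without N[2]=30): gcd([10, 6, 6, 8]) = 2
The new gcd after any change is gcd(2, new_value).
This can be at most 2.
Since 2 = old gcd 2, the gcd can only stay the same or decrease.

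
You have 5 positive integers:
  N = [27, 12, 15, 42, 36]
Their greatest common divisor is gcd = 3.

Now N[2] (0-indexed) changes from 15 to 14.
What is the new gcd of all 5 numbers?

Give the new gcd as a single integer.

Answer: 1

Derivation:
Numbers: [27, 12, 15, 42, 36], gcd = 3
Change: index 2, 15 -> 14
gcd of the OTHER numbers (without index 2): gcd([27, 12, 42, 36]) = 3
New gcd = gcd(g_others, new_val) = gcd(3, 14) = 1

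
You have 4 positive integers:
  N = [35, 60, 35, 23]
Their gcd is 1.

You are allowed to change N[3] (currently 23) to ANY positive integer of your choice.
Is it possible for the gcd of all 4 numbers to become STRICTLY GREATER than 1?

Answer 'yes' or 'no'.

Answer: yes

Derivation:
Current gcd = 1
gcd of all OTHER numbers (without N[3]=23): gcd([35, 60, 35]) = 5
The new gcd after any change is gcd(5, new_value).
This can be at most 5.
Since 5 > old gcd 1, the gcd CAN increase (e.g., set N[3] = 5).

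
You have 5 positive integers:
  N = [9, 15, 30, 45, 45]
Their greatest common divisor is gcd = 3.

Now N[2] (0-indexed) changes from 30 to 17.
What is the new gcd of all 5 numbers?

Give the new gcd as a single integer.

Numbers: [9, 15, 30, 45, 45], gcd = 3
Change: index 2, 30 -> 17
gcd of the OTHER numbers (without index 2): gcd([9, 15, 45, 45]) = 3
New gcd = gcd(g_others, new_val) = gcd(3, 17) = 1

Answer: 1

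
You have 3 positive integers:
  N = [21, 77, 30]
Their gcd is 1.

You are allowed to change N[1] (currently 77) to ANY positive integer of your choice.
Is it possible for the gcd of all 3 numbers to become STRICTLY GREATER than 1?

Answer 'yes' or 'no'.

Current gcd = 1
gcd of all OTHER numbers (without N[1]=77): gcd([21, 30]) = 3
The new gcd after any change is gcd(3, new_value).
This can be at most 3.
Since 3 > old gcd 1, the gcd CAN increase (e.g., set N[1] = 3).

Answer: yes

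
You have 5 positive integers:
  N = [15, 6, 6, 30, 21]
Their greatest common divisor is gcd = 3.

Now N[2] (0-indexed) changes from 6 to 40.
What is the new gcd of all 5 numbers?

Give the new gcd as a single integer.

Numbers: [15, 6, 6, 30, 21], gcd = 3
Change: index 2, 6 -> 40
gcd of the OTHER numbers (without index 2): gcd([15, 6, 30, 21]) = 3
New gcd = gcd(g_others, new_val) = gcd(3, 40) = 1

Answer: 1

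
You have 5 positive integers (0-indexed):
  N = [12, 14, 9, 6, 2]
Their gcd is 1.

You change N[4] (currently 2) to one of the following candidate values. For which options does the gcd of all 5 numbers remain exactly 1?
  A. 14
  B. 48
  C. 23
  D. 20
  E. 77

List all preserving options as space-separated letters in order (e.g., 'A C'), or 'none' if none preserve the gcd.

Answer: A B C D E

Derivation:
Old gcd = 1; gcd of others (without N[4]) = 1
New gcd for candidate v: gcd(1, v). Preserves old gcd iff gcd(1, v) = 1.
  Option A: v=14, gcd(1,14)=1 -> preserves
  Option B: v=48, gcd(1,48)=1 -> preserves
  Option C: v=23, gcd(1,23)=1 -> preserves
  Option D: v=20, gcd(1,20)=1 -> preserves
  Option E: v=77, gcd(1,77)=1 -> preserves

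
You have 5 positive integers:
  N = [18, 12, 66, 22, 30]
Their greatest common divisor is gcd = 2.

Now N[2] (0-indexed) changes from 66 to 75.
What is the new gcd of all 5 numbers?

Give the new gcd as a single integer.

Numbers: [18, 12, 66, 22, 30], gcd = 2
Change: index 2, 66 -> 75
gcd of the OTHER numbers (without index 2): gcd([18, 12, 22, 30]) = 2
New gcd = gcd(g_others, new_val) = gcd(2, 75) = 1

Answer: 1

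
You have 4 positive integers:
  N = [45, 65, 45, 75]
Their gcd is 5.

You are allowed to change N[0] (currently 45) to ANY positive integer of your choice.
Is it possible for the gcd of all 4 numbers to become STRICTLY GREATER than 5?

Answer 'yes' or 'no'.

Answer: no

Derivation:
Current gcd = 5
gcd of all OTHER numbers (without N[0]=45): gcd([65, 45, 75]) = 5
The new gcd after any change is gcd(5, new_value).
This can be at most 5.
Since 5 = old gcd 5, the gcd can only stay the same or decrease.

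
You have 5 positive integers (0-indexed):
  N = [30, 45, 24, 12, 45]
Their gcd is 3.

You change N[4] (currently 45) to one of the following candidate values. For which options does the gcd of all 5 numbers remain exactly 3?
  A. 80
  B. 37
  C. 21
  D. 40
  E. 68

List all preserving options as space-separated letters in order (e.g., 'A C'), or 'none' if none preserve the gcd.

Old gcd = 3; gcd of others (without N[4]) = 3
New gcd for candidate v: gcd(3, v). Preserves old gcd iff gcd(3, v) = 3.
  Option A: v=80, gcd(3,80)=1 -> changes
  Option B: v=37, gcd(3,37)=1 -> changes
  Option C: v=21, gcd(3,21)=3 -> preserves
  Option D: v=40, gcd(3,40)=1 -> changes
  Option E: v=68, gcd(3,68)=1 -> changes

Answer: C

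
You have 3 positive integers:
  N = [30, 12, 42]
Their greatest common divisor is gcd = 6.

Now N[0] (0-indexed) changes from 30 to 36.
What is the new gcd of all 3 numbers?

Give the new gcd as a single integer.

Numbers: [30, 12, 42], gcd = 6
Change: index 0, 30 -> 36
gcd of the OTHER numbers (without index 0): gcd([12, 42]) = 6
New gcd = gcd(g_others, new_val) = gcd(6, 36) = 6

Answer: 6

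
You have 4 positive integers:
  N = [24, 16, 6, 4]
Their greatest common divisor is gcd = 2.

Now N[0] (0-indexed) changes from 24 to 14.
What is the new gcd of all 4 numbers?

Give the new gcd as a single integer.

Answer: 2

Derivation:
Numbers: [24, 16, 6, 4], gcd = 2
Change: index 0, 24 -> 14
gcd of the OTHER numbers (without index 0): gcd([16, 6, 4]) = 2
New gcd = gcd(g_others, new_val) = gcd(2, 14) = 2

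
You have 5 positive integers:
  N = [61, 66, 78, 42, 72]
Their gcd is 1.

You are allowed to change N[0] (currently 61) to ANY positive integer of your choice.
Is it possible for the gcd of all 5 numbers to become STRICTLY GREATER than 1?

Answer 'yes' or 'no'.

Answer: yes

Derivation:
Current gcd = 1
gcd of all OTHER numbers (without N[0]=61): gcd([66, 78, 42, 72]) = 6
The new gcd after any change is gcd(6, new_value).
This can be at most 6.
Since 6 > old gcd 1, the gcd CAN increase (e.g., set N[0] = 6).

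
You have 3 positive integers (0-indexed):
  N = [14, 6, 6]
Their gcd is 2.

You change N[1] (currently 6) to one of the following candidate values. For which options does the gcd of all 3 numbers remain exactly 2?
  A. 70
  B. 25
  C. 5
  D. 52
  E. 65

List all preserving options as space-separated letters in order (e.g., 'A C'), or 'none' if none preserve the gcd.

Answer: A D

Derivation:
Old gcd = 2; gcd of others (without N[1]) = 2
New gcd for candidate v: gcd(2, v). Preserves old gcd iff gcd(2, v) = 2.
  Option A: v=70, gcd(2,70)=2 -> preserves
  Option B: v=25, gcd(2,25)=1 -> changes
  Option C: v=5, gcd(2,5)=1 -> changes
  Option D: v=52, gcd(2,52)=2 -> preserves
  Option E: v=65, gcd(2,65)=1 -> changes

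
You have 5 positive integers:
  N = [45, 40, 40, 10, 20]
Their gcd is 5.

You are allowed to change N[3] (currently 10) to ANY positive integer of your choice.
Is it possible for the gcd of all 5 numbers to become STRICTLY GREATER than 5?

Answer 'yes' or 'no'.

Answer: no

Derivation:
Current gcd = 5
gcd of all OTHER numbers (without N[3]=10): gcd([45, 40, 40, 20]) = 5
The new gcd after any change is gcd(5, new_value).
This can be at most 5.
Since 5 = old gcd 5, the gcd can only stay the same or decrease.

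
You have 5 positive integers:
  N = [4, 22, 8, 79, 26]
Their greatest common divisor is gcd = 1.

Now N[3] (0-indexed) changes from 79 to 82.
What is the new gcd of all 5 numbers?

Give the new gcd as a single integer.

Answer: 2

Derivation:
Numbers: [4, 22, 8, 79, 26], gcd = 1
Change: index 3, 79 -> 82
gcd of the OTHER numbers (without index 3): gcd([4, 22, 8, 26]) = 2
New gcd = gcd(g_others, new_val) = gcd(2, 82) = 2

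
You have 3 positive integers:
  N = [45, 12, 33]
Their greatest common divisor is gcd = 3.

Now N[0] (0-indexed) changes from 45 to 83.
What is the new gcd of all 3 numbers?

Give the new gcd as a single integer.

Numbers: [45, 12, 33], gcd = 3
Change: index 0, 45 -> 83
gcd of the OTHER numbers (without index 0): gcd([12, 33]) = 3
New gcd = gcd(g_others, new_val) = gcd(3, 83) = 1

Answer: 1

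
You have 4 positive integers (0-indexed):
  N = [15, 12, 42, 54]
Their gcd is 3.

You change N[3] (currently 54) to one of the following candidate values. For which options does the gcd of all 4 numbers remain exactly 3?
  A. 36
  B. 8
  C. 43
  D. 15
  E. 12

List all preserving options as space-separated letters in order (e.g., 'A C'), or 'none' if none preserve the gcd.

Old gcd = 3; gcd of others (without N[3]) = 3
New gcd for candidate v: gcd(3, v). Preserves old gcd iff gcd(3, v) = 3.
  Option A: v=36, gcd(3,36)=3 -> preserves
  Option B: v=8, gcd(3,8)=1 -> changes
  Option C: v=43, gcd(3,43)=1 -> changes
  Option D: v=15, gcd(3,15)=3 -> preserves
  Option E: v=12, gcd(3,12)=3 -> preserves

Answer: A D E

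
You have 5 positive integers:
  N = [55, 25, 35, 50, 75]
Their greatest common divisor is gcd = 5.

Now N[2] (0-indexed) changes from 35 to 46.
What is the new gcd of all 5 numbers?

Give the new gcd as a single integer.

Answer: 1

Derivation:
Numbers: [55, 25, 35, 50, 75], gcd = 5
Change: index 2, 35 -> 46
gcd of the OTHER numbers (without index 2): gcd([55, 25, 50, 75]) = 5
New gcd = gcd(g_others, new_val) = gcd(5, 46) = 1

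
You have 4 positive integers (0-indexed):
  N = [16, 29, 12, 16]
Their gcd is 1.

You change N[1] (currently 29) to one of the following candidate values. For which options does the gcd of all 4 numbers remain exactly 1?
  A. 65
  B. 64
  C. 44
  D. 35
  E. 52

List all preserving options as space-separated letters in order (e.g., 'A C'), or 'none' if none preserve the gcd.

Old gcd = 1; gcd of others (without N[1]) = 4
New gcd for candidate v: gcd(4, v). Preserves old gcd iff gcd(4, v) = 1.
  Option A: v=65, gcd(4,65)=1 -> preserves
  Option B: v=64, gcd(4,64)=4 -> changes
  Option C: v=44, gcd(4,44)=4 -> changes
  Option D: v=35, gcd(4,35)=1 -> preserves
  Option E: v=52, gcd(4,52)=4 -> changes

Answer: A D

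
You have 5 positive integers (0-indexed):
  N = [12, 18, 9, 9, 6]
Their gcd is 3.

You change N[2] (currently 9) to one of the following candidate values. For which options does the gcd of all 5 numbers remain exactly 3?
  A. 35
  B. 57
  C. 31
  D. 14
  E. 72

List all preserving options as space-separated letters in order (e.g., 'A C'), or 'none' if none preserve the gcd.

Old gcd = 3; gcd of others (without N[2]) = 3
New gcd for candidate v: gcd(3, v). Preserves old gcd iff gcd(3, v) = 3.
  Option A: v=35, gcd(3,35)=1 -> changes
  Option B: v=57, gcd(3,57)=3 -> preserves
  Option C: v=31, gcd(3,31)=1 -> changes
  Option D: v=14, gcd(3,14)=1 -> changes
  Option E: v=72, gcd(3,72)=3 -> preserves

Answer: B E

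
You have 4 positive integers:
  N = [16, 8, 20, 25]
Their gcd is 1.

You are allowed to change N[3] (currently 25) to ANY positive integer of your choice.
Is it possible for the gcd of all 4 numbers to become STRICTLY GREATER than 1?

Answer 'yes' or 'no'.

Current gcd = 1
gcd of all OTHER numbers (without N[3]=25): gcd([16, 8, 20]) = 4
The new gcd after any change is gcd(4, new_value).
This can be at most 4.
Since 4 > old gcd 1, the gcd CAN increase (e.g., set N[3] = 4).

Answer: yes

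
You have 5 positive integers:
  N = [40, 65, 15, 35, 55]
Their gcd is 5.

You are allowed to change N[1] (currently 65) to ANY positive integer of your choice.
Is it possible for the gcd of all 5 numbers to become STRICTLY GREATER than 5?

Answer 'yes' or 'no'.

Current gcd = 5
gcd of all OTHER numbers (without N[1]=65): gcd([40, 15, 35, 55]) = 5
The new gcd after any change is gcd(5, new_value).
This can be at most 5.
Since 5 = old gcd 5, the gcd can only stay the same or decrease.

Answer: no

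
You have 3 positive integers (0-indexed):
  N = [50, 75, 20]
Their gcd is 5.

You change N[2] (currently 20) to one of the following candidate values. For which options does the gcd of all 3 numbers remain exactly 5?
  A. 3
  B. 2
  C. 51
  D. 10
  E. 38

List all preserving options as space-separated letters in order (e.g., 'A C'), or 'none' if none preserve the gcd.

Answer: D

Derivation:
Old gcd = 5; gcd of others (without N[2]) = 25
New gcd for candidate v: gcd(25, v). Preserves old gcd iff gcd(25, v) = 5.
  Option A: v=3, gcd(25,3)=1 -> changes
  Option B: v=2, gcd(25,2)=1 -> changes
  Option C: v=51, gcd(25,51)=1 -> changes
  Option D: v=10, gcd(25,10)=5 -> preserves
  Option E: v=38, gcd(25,38)=1 -> changes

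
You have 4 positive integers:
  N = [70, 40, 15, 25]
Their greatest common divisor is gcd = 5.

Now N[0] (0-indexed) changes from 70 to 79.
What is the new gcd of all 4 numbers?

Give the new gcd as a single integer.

Numbers: [70, 40, 15, 25], gcd = 5
Change: index 0, 70 -> 79
gcd of the OTHER numbers (without index 0): gcd([40, 15, 25]) = 5
New gcd = gcd(g_others, new_val) = gcd(5, 79) = 1

Answer: 1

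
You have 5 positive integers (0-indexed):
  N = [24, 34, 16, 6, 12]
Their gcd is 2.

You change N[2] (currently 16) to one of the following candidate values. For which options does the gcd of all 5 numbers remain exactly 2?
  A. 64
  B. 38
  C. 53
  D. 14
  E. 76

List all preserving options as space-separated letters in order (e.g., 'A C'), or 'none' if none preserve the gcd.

Answer: A B D E

Derivation:
Old gcd = 2; gcd of others (without N[2]) = 2
New gcd for candidate v: gcd(2, v). Preserves old gcd iff gcd(2, v) = 2.
  Option A: v=64, gcd(2,64)=2 -> preserves
  Option B: v=38, gcd(2,38)=2 -> preserves
  Option C: v=53, gcd(2,53)=1 -> changes
  Option D: v=14, gcd(2,14)=2 -> preserves
  Option E: v=76, gcd(2,76)=2 -> preserves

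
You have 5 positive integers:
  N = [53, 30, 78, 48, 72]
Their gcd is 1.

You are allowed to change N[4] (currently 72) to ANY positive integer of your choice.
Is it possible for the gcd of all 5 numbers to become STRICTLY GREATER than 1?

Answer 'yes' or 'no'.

Answer: no

Derivation:
Current gcd = 1
gcd of all OTHER numbers (without N[4]=72): gcd([53, 30, 78, 48]) = 1
The new gcd after any change is gcd(1, new_value).
This can be at most 1.
Since 1 = old gcd 1, the gcd can only stay the same or decrease.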